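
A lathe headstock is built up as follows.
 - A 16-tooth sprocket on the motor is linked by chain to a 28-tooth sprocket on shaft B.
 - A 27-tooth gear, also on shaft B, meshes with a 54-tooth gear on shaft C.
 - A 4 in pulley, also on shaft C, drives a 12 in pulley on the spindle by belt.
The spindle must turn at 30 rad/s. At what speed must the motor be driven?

315 rad/s

Overall ratio R = 1.75 × 2 × 3 = 10.5.
Required input speed = output speed × R = 30 × 10.5 = 315 rad/s.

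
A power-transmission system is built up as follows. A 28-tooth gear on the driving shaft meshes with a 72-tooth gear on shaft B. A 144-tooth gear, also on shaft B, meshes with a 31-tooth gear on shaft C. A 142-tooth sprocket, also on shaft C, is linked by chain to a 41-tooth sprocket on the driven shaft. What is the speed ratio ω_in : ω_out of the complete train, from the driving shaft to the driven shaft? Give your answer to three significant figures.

0.160

Each stage contributes driven/driver: gear mesh 72/28 = 2.5714, gear mesh 31/144 = 0.21528, chain 41/142 = 0.28873.
Overall: 2.5714 × 0.21528 × 0.28873 = 0.15983.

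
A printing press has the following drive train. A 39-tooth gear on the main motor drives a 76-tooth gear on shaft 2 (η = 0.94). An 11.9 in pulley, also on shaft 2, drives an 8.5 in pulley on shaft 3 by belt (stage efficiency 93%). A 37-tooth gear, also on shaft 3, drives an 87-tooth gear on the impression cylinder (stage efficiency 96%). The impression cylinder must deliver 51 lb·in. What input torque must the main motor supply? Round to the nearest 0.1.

Overall ratio R = 1.9487 × 0.71429 × 2.3514 = 3.2729; overall efficiency η = 0.94 × 0.93 × 0.96 = 0.8392.
Input torque = output torque / (R × η) = 51 / (3.2729 × 0.8392) = 18.567 lb·in.

18.6 lb·in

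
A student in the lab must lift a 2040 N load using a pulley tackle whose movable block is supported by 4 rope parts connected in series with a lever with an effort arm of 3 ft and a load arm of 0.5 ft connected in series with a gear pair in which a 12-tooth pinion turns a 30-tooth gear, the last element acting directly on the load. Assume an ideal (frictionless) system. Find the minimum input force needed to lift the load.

34 N

Block-and-tackle MA = number of supporting rope parts = 4.
Lever MA = effort arm / load arm = 3/0.5 = 6.
Gear pair MA = 30/12 = 2.5.
Combined ideal MA = 4 × 6 × 2.5 = 60.
Effort = load / MA = 2040 / 60 = 34 N.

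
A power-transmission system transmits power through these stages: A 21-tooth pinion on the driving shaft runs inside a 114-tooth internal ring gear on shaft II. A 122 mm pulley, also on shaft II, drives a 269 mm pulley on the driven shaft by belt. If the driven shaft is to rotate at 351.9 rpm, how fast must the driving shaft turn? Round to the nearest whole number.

Overall ratio R = 5.4286 × 2.2049 = 11.97.
Required input speed = output speed × R = 351.9 × 11.97 = 4212.1 rpm.

4212 rpm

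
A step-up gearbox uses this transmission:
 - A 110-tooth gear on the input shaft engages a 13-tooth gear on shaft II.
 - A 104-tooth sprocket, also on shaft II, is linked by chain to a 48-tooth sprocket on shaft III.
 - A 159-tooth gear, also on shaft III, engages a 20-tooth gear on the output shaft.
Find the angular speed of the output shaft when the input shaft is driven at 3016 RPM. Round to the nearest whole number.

439582 RPM

gear mesh 13/110 = 0.11818 → 3016/0.11818 = 25520 RPM
chain 48/104 = 0.46154 → 25520/0.46154 = 55293 RPM
gear mesh 20/159 = 0.12579 → 55293/0.12579 = 4.3958e+05 RPM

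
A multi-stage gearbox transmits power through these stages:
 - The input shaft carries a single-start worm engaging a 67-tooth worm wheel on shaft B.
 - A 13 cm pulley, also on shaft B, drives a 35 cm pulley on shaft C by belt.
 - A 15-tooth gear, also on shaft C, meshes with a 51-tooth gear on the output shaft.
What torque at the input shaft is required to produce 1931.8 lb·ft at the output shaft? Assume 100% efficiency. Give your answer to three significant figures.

3.15 lb·ft

Overall ratio R = 67 × 2.6923 × 3.4 = 613.31.
Input torque = output torque / R = 1931.8 / 613.31 = 3.1498 lb·ft.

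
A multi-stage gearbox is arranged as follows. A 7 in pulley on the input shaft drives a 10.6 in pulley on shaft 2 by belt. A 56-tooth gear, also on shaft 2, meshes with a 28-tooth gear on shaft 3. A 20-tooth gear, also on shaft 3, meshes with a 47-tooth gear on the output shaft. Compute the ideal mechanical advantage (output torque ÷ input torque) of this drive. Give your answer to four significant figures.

Each stage contributes driven/driver: belt 10.6/7 = 1.5143, gear mesh 28/56 = 0.5, gear mesh 47/20 = 2.35.
Overall: 1.5143 × 0.5 × 2.35 = 1.7793.

1.779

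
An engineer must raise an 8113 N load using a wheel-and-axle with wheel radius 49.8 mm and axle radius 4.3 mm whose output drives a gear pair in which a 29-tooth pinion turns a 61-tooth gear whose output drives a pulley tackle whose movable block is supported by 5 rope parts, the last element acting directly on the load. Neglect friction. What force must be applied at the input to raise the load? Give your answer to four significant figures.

66.61 N

Wheel-and-axle MA = R/r = 49.8/4.3 = 11.581.
Gear pair MA = 61/29 = 2.1034.
Block-and-tackle MA = number of supporting rope parts = 5.
Combined ideal MA = 11.581 × 2.1034 × 5 = 121.8.
Effort = load / MA = 8113 / 121.8 = 66.607 N.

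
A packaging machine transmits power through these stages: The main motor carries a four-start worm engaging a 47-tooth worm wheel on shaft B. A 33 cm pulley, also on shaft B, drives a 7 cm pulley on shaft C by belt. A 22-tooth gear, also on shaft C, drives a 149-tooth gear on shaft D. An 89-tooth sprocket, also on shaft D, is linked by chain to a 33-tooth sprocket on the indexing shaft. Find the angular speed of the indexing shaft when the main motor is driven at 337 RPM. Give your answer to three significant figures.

worm 47/4 = 11.75 → 337/11.75 = 28.681 RPM
belt 7/33 = 0.21212 → 28.681/0.21212 = 135.21 RPM
gear mesh 149/22 = 6.7727 → 135.21/6.7727 = 19.964 RPM
chain 33/89 = 0.37079 → 19.964/0.37079 = 53.842 RPM

53.8 RPM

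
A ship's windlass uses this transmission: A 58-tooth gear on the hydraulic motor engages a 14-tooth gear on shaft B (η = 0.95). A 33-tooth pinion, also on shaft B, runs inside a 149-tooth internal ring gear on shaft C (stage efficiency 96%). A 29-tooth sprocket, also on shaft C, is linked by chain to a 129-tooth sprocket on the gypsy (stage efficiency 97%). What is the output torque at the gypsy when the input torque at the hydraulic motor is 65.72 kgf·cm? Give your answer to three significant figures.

282 kgf·cm

gear mesh 14/58 = 0.24138 → τ = 65.72·0.24138·0.95 = 15.07 kgf·cm
internal gear 149/33 = 4.5152 → τ = 15.07·4.5152·0.96 = 65.323 kgf·cm
chain 129/29 = 4.4483 → τ = 65.323·4.4483·0.97 = 281.86 kgf·cm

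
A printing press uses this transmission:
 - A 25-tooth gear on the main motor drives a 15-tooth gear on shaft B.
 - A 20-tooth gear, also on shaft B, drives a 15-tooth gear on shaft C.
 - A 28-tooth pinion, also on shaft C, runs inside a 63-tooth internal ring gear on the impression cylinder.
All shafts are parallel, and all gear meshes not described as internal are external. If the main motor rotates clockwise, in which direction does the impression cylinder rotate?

the main motor → shaft B: external mesh, 1 reversal → CCW.
shaft B → shaft C: external mesh, 1 reversal → CW.
shaft C → the impression cylinder: internal mesh, same direction → CW.
2 reversals in total — an even number — so the impression cylinder turns the same way as the main motor.

clockwise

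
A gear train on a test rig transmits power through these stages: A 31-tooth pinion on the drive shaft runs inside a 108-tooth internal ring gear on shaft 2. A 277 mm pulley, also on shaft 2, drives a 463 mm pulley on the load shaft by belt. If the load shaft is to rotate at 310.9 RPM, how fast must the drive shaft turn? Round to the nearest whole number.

1810 RPM

Overall ratio R = 3.4839 × 1.6715 = 5.8232.
Required input speed = output speed × R = 310.9 × 5.8232 = 1810.4 RPM.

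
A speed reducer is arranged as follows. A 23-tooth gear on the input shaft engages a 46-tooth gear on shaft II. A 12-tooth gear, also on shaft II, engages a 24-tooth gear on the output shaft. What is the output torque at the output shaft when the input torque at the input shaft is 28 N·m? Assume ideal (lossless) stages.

gear mesh 46/23 = 2 → τ = 28·2 = 56 N·m
gear mesh 24/12 = 2 → τ = 56·2 = 112 N·m

112 N·m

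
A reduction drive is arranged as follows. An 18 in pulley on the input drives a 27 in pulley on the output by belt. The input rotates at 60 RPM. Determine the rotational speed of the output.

40 RPM

the input → the output (belt, 27/18): 60 ÷ 1.5 = 40 RPM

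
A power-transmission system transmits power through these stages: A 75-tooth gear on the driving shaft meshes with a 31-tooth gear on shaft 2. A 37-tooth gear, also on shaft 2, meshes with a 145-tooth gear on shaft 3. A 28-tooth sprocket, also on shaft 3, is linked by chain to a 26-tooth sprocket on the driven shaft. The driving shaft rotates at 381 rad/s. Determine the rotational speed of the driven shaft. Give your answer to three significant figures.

Gear mesh: ratio = 31/75 = 0.41333, so shaft 2 turns at 381 / 0.41333 = 921.77 rad/s.
Gear mesh: ratio = 145/37 = 3.9189, so shaft 3 turns at 921.77 / 3.9189 = 235.21 rad/s.
Chain: ratio = 26/28 = 0.92857, so the driven shaft turns at 235.21 / 0.92857 = 253.3 rad/s.

253 rad/s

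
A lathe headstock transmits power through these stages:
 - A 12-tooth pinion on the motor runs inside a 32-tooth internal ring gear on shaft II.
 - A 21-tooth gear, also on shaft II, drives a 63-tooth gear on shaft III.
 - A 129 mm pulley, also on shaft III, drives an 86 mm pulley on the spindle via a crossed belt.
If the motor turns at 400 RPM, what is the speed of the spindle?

75 RPM

Internal gear: ratio = 32/12 = 2.6667, so shaft II turns at 400 / 2.6667 = 150 RPM.
Gear mesh: ratio = 63/21 = 3, so shaft III turns at 150 / 3 = 50 RPM.
Belt: ratio = 86/129 = 0.66667, so the spindle turns at 50 / 0.66667 = 75 RPM.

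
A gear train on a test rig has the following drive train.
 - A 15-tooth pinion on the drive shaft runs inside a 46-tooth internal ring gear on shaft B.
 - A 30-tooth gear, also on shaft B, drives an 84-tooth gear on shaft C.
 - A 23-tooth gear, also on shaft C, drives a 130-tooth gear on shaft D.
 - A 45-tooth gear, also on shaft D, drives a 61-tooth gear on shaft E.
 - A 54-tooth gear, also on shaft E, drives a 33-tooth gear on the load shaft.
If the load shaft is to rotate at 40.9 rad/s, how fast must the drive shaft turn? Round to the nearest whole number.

1644 rad/s

Overall ratio R = 3.0667 × 2.8 × 5.6522 × 1.3556 × 0.61111 = 40.205.
Required input speed = output speed × R = 40.9 × 40.205 = 1644.4 rad/s.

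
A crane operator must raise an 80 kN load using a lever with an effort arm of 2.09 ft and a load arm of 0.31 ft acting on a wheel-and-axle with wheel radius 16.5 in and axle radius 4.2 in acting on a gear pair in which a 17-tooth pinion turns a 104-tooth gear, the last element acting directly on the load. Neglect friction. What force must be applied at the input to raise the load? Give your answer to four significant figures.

Lever MA = effort arm / load arm = 2.09/0.31 = 6.7419.
Wheel-and-axle MA = R/r = 16.5/4.2 = 3.9286.
Gear pair MA = 104/17 = 6.1176.
Combined ideal MA = 6.7419 × 3.9286 × 6.1176 = 162.03.
Effort = load / MA = 80 / 162.03 = 0.49373 kN.

0.4937 kN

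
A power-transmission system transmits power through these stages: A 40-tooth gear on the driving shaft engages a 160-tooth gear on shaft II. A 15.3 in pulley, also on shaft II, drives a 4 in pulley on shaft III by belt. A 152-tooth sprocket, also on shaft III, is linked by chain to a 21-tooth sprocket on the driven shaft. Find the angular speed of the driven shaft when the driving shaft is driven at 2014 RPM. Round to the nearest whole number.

Gear mesh: ratio = 160/40 = 4, so shaft II turns at 2014 / 4 = 503.5 RPM.
Belt: ratio = 4/15.3 = 0.26144, so shaft III turns at 503.5 / 0.26144 = 1925.9 RPM.
Chain: ratio = 21/152 = 0.13816, so the driven shaft turns at 1925.9 / 0.13816 = 13940 RPM.

13940 RPM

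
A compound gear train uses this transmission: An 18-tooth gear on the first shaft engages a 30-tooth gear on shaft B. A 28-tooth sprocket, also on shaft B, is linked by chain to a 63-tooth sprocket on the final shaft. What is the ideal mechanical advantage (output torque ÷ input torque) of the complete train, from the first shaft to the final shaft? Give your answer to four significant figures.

Each stage contributes driven/driver: gear mesh 30/18 = 1.6667, chain 63/28 = 2.25.
Overall: 1.6667 × 2.25 = 3.75.

3.750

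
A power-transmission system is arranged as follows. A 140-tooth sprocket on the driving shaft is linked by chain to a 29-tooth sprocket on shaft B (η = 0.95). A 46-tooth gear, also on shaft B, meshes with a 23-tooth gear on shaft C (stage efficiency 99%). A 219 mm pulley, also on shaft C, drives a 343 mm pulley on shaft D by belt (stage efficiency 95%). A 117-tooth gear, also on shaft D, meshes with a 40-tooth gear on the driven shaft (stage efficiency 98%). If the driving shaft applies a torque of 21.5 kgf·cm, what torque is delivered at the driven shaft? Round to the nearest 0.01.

1.04 kgf·cm

Chain: ratio = 29/140 = 0.20714; torque at shaft B = 21.5 × 0.20714 × 0.95 = 4.2309 kgf·cm.
Gear mesh: ratio = 23/46 = 0.5; torque at shaft C = 4.2309 × 0.5 × 0.99 = 2.0943 kgf·cm.
Belt: ratio = 343/219 = 1.5662; torque at shaft D = 2.0943 × 1.5662 × 0.95 = 3.1161 kgf·cm.
Gear mesh: ratio = 40/117 = 0.34188; torque at the driven shaft = 3.1161 × 0.34188 × 0.98 = 1.044 kgf·cm.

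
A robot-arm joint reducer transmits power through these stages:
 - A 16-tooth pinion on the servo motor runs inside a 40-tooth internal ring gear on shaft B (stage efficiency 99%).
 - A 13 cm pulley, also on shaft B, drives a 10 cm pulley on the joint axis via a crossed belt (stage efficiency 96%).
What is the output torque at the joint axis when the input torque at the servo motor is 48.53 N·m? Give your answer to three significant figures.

88.7 N·m

Internal gear: ratio = 40/16 = 2.5; torque at shaft B = 48.53 × 2.5 × 0.99 = 120.11 N·m.
Belt: ratio = 10/13 = 0.76923; torque at the joint axis = 120.11 × 0.76923 × 0.96 = 88.698 N·m.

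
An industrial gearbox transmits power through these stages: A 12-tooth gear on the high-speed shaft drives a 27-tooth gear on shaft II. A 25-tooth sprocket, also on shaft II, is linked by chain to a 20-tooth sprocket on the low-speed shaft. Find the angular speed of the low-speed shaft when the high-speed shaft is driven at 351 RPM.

195 RPM

Gear mesh: ratio = 27/12 = 2.25, so shaft II turns at 351 / 2.25 = 156 RPM.
Chain: ratio = 20/25 = 0.8, so the low-speed shaft turns at 156 / 0.8 = 195 RPM.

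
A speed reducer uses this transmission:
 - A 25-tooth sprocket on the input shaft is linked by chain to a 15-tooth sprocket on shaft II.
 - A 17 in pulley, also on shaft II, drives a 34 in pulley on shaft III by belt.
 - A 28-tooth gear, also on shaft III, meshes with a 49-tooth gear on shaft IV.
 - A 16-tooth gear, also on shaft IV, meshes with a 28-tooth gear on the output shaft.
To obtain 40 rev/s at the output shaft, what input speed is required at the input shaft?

Overall ratio R = 0.6 × 2 × 1.75 × 1.75 = 3.675.
Required input speed = output speed × R = 40 × 3.675 = 147 rev/s.

147 rev/s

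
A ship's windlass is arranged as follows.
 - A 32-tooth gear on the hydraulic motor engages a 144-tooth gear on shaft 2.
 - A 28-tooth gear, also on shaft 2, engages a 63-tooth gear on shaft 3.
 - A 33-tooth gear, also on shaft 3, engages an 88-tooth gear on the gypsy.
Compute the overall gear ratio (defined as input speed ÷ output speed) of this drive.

Each stage contributes driven/driver: gear mesh 144/32 = 4.5, gear mesh 63/28 = 2.25, gear mesh 88/33 = 2.6667.
Overall: 4.5 × 2.25 × 2.6667 = 27.

27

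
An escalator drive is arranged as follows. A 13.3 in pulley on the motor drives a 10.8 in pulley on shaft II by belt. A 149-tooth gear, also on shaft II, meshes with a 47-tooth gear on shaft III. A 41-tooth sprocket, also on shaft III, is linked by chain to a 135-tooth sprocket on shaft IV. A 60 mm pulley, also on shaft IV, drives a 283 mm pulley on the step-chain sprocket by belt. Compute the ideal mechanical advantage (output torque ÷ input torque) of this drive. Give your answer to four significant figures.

3.978

Each stage contributes driven/driver: belt 10.8/13.3 = 0.81203, gear mesh 47/149 = 0.31544, chain 135/41 = 3.2927, belt 283/60 = 4.7167.
Overall: 0.81203 × 0.31544 × 3.2927 × 4.7167 = 3.978.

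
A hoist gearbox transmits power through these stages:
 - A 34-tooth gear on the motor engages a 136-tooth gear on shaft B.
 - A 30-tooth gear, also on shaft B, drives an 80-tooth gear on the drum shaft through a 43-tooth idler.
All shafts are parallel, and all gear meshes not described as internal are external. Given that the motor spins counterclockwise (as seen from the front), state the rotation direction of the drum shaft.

the motor → shaft B: external mesh, 1 reversal → CW.
shaft B → the drum shaft: driver → idler → driven is 2 external meshes, 2 reversals → CW.
3 reversals in total — an odd number — so the drum shaft turns opposite to the motor.

clockwise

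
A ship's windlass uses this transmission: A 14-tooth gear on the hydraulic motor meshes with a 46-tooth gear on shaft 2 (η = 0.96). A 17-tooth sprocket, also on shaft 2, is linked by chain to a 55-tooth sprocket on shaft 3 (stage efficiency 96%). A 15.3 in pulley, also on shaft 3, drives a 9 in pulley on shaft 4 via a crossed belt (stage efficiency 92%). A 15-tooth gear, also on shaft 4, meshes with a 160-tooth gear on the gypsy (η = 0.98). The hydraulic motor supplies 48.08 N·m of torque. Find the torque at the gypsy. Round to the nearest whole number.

Gear mesh: ratio = 46/14 = 3.2857; torque at shaft 2 = 48.08 × 3.2857 × 0.96 = 151.66 N·m.
Chain: ratio = 55/17 = 3.2353; torque at shaft 3 = 151.66 × 3.2353 × 0.96 = 471.03 N·m.
Belt: ratio = 9/15.3 = 0.58824; torque at shaft 4 = 471.03 × 0.58824 × 0.92 = 254.91 N·m.
Gear mesh: ratio = 160/15 = 10.667; torque at the gypsy = 254.91 × 10.667 × 0.98 = 2664.7 N·m.

2665 N·m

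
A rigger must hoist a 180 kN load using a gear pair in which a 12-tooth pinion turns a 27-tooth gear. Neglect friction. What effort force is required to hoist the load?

Gear pair MA = 27/12 = 2.25.
Effort = load / MA = 180 / 2.25 = 80 kN.

80 kN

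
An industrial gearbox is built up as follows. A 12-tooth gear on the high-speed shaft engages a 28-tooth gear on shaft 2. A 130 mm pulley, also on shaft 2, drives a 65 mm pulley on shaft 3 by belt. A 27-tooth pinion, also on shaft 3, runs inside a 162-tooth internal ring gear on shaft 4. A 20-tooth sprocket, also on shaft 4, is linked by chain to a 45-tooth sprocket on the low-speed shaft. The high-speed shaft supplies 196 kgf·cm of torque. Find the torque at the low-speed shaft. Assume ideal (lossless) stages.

After the gear mesh (28/12): 196 × 2.3333 = 457.33 kgf·cm
After the belt (65/130): 457.33 × 0.5 = 228.67 kgf·cm
After the internal gear (162/27): 228.67 × 6 = 1372 kgf·cm
After the chain (45/20): 1372 × 2.25 = 3087 kgf·cm

3087 kgf·cm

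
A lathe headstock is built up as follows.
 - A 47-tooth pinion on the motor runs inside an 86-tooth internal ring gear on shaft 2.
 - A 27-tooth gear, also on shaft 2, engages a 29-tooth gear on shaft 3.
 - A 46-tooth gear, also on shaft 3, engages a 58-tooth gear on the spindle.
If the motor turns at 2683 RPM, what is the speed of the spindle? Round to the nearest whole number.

1083 RPM

the motor → shaft 2 (internal gear, 86/47): 2683 ÷ 1.8298 = 1466.3 RPM
shaft 2 → shaft 3 (gear mesh, 29/27): 1466.3 ÷ 1.0741 = 1365.2 RPM
shaft 3 → the spindle (gear mesh, 58/46): 1365.2 ÷ 1.2609 = 1082.7 RPM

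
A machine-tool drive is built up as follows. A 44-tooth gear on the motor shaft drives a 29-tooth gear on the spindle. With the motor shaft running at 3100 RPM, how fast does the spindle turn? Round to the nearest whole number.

4703 RPM

the motor shaft → the spindle (gear mesh, 29/44): 3100 ÷ 0.65909 = 4703.4 RPM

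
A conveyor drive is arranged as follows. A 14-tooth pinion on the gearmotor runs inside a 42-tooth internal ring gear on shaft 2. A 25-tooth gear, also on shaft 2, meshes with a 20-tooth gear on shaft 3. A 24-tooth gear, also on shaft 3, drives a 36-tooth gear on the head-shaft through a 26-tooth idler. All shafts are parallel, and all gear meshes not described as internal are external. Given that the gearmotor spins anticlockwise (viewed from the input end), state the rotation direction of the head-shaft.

the gearmotor → shaft 2: internal mesh, same direction → CCW.
shaft 2 → shaft 3: external mesh, 1 reversal → CW.
shaft 3 → the head-shaft: driver → idler → driven is 2 external meshes, 2 reversals → CW.
3 reversals in total — an odd number — so the head-shaft turns opposite to the gearmotor.

clockwise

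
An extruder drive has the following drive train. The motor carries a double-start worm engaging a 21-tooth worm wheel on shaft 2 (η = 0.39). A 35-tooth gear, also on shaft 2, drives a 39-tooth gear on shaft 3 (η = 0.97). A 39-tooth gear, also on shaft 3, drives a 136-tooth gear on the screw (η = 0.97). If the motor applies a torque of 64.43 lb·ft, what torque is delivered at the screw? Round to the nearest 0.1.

964.6 lb·ft

worm 21/2 = 10.5 → τ = 64.43·10.5·0.39 = 263.84 lb·ft
gear mesh 39/35 = 1.1143 → τ = 263.84·1.1143·0.97 = 285.17 lb·ft
gear mesh 136/39 = 3.4872 → τ = 285.17·3.4872·0.97 = 964.62 lb·ft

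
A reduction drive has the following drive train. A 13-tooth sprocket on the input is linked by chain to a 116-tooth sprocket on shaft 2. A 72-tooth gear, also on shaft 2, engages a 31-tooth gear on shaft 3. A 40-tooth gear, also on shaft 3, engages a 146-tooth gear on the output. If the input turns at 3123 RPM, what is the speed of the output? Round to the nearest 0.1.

222.7 RPM

chain 116/13 = 8.9231 → 3123/8.9231 = 349.99 RPM
gear mesh 31/72 = 0.43056 → 349.99/0.43056 = 812.88 RPM
gear mesh 146/40 = 3.65 → 812.88/3.65 = 222.71 RPM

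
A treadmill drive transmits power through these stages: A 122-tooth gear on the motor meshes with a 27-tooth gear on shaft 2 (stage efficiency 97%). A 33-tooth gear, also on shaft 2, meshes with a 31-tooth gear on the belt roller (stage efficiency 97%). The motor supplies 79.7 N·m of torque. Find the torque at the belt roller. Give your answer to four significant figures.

Gear mesh: ratio = 27/122 = 0.22131; torque at shaft 2 = 79.7 × 0.22131 × 0.97 = 17.109 N·m.
Gear mesh: ratio = 31/33 = 0.93939; torque at the belt roller = 17.109 × 0.93939 × 0.97 = 15.59 N·m.

15.59 N·m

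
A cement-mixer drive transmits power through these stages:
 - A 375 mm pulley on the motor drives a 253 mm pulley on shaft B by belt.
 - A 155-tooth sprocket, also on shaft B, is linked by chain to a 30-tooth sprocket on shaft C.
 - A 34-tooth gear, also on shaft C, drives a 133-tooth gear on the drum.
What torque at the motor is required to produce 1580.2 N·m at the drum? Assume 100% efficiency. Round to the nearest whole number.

3094 N·m

Overall ratio R = 0.67467 × 0.19355 × 3.9118 = 0.5108.
Input torque = output torque / R = 1580.2 / 0.5108 = 3093.6 N·m.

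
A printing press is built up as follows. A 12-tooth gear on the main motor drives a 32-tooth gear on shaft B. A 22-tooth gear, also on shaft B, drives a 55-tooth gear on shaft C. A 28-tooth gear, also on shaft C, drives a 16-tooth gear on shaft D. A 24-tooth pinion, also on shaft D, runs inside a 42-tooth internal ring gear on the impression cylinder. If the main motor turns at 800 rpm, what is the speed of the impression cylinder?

the main motor → shaft B (gear mesh, 32/12): 800 ÷ 2.6667 = 300 rpm
shaft B → shaft C (gear mesh, 55/22): 300 ÷ 2.5 = 120 rpm
shaft C → shaft D (gear mesh, 16/28): 120 ÷ 0.57143 = 210 rpm
shaft D → the impression cylinder (internal gear, 42/24): 210 ÷ 1.75 = 120 rpm

120 rpm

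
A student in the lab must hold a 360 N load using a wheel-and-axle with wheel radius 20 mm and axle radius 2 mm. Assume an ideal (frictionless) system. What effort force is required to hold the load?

Wheel-and-axle MA = R/r = 20/2 = 10.
Effort = load / MA = 360 / 10 = 36 N.

36 N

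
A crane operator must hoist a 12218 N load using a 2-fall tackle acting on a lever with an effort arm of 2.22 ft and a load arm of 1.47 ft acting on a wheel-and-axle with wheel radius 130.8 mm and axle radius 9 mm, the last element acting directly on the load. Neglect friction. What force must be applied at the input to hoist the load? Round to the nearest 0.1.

Block-and-tackle MA = number of supporting rope parts = 2.
Lever MA = effort arm / load arm = 2.22/1.47 = 1.5102.
Wheel-and-axle MA = R/r = 130.8/9 = 14.533.
Combined ideal MA = 2 × 1.5102 × 14.533 = 43.897.
Effort = load / MA = 12218 / 43.897 = 278.34 N.

278.3 N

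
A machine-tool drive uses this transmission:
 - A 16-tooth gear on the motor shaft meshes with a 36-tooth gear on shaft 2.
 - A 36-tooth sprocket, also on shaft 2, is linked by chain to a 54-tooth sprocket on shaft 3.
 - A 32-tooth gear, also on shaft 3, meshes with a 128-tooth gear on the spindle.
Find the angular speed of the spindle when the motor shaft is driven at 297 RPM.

Gear mesh: ratio = 36/16 = 2.25, so shaft 2 turns at 297 / 2.25 = 132 RPM.
Chain: ratio = 54/36 = 1.5, so shaft 3 turns at 132 / 1.5 = 88 RPM.
Gear mesh: ratio = 128/32 = 4, so the spindle turns at 88 / 4 = 22 RPM.

22 RPM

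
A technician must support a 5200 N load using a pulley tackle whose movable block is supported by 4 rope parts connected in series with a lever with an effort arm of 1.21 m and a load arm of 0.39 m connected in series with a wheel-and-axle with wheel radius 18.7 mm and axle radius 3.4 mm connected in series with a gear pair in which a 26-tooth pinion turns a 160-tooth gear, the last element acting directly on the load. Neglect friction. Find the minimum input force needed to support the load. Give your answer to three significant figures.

Block-and-tackle MA = number of supporting rope parts = 4.
Lever MA = effort arm / load arm = 1.21/0.39 = 3.1026.
Wheel-and-axle MA = R/r = 18.7/3.4 = 5.5.
Gear pair MA = 160/26 = 6.1538.
Combined ideal MA = 4 × 3.1026 × 5.5 × 6.1538 = 420.04.
Effort = load / MA = 5200 / 420.04 = 12.38 N.

12.4 N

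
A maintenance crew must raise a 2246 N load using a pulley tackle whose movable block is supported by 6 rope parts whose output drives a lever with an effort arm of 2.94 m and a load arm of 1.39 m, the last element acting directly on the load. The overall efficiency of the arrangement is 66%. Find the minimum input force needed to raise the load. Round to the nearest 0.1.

Block-and-tackle MA = number of supporting rope parts = 6.
Lever MA = effort arm / load arm = 2.94/1.39 = 2.1151.
Combined ideal MA = 6 × 2.1151 = 12.691.
Actual MA = 12.691 × 0.66 = 8.3758.
Effort = load / actual MA = 2246 / 8.3758 = 268.15 N.

268.2 N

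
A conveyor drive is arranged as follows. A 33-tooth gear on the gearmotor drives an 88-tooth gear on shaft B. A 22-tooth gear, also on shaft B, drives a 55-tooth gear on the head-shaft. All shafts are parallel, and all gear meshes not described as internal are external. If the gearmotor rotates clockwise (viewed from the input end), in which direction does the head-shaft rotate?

clockwise

the gearmotor → shaft B: external mesh, 1 reversal → CCW.
shaft B → the head-shaft: external mesh, 1 reversal → CW.
2 reversals in total — an even number — so the head-shaft turns the same way as the gearmotor.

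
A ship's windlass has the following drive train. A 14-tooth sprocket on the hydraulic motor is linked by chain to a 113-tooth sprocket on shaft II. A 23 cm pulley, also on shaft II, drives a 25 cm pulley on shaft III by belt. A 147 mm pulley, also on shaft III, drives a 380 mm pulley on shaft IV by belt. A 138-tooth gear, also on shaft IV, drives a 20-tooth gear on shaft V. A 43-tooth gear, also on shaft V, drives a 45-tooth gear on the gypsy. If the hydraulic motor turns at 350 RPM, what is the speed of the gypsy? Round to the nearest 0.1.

Chain: ratio = 113/14 = 8.0714, so shaft II turns at 350 / 8.0714 = 43.363 RPM.
Belt: ratio = 25/23 = 1.087, so shaft III turns at 43.363 / 1.087 = 39.894 RPM.
Belt: ratio = 380/147 = 2.585, so shaft IV turns at 39.894 / 2.585 = 15.433 RPM.
Gear mesh: ratio = 20/138 = 0.14493, so shaft V turns at 15.433 / 0.14493 = 106.48 RPM.
Gear mesh: ratio = 45/43 = 1.0465, so the gypsy turns at 106.48 / 1.0465 = 101.75 RPM.

101.8 RPM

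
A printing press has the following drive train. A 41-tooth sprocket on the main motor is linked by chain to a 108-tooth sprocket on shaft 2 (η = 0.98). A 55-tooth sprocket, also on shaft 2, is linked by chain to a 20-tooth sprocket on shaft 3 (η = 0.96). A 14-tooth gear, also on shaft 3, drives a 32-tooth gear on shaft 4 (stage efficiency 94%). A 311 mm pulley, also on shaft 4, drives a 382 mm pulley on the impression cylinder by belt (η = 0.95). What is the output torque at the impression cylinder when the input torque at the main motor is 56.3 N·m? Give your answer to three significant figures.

127 N·m

After the chain (108/41): 56.3 × 2.6341 × 0.98 = 145.34 N·m
After the chain (20/55): 145.34 × 0.36364 × 0.96 = 50.736 N·m
After the gear mesh (32/14): 50.736 × 2.2857 × 0.94 = 109.01 N·m
After the belt (382/311): 109.01 × 1.2283 × 0.95 = 127.2 N·m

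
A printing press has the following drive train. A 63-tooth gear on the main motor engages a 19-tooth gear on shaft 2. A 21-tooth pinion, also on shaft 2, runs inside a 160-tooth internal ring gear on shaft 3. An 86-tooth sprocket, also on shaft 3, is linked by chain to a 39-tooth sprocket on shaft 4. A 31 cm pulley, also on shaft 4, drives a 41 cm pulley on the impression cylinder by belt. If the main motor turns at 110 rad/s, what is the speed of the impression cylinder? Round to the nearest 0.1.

79.8 rad/s

Gear mesh: ratio = 19/63 = 0.30159, so shaft 2 turns at 110 / 0.30159 = 364.74 rad/s.
Internal gear: ratio = 160/21 = 7.619, so shaft 3 turns at 364.74 / 7.619 = 47.872 rad/s.
Chain: ratio = 39/86 = 0.45349, so shaft 4 turns at 47.872 / 0.45349 = 105.56 rad/s.
Belt: ratio = 41/31 = 1.3226, so the impression cylinder turns at 105.56 / 1.3226 = 79.816 rad/s.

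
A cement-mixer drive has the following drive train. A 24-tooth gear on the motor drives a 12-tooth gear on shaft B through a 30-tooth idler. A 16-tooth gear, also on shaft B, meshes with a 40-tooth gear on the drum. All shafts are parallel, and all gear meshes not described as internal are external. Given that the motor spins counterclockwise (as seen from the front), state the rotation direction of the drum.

the motor → shaft B: driver → idler → driven is 2 external meshes, 2 reversals → CCW.
shaft B → the drum: external mesh, 1 reversal → CW.
3 reversals in total — an odd number — so the drum turns opposite to the motor.

clockwise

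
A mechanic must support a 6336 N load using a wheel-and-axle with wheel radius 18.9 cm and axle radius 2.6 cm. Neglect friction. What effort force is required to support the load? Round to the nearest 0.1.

Wheel-and-axle MA = R/r = 18.9/2.6 = 7.2692.
Effort = load / MA = 6336 / 7.2692 = 871.62 N.

871.6 N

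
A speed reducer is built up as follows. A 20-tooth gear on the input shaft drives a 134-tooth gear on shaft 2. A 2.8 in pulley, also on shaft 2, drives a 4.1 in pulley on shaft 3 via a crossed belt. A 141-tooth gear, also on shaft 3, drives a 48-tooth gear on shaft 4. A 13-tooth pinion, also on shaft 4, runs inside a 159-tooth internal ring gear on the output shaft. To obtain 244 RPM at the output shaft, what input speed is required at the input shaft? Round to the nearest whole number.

9967 RPM

Overall ratio R = 6.7 × 1.4643 × 0.34043 × 12.231 = 40.849.
Required input speed = output speed × R = 244 × 40.849 = 9967 RPM.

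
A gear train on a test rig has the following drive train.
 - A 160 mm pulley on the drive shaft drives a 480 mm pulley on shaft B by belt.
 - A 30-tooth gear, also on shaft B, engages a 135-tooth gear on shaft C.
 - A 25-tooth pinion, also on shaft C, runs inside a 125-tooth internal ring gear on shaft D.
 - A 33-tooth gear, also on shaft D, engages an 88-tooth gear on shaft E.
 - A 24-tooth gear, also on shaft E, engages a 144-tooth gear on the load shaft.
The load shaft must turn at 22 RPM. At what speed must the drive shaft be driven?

Overall ratio R = 3 × 4.5 × 5 × 2.6667 × 6 = 1080.
Required input speed = output speed × R = 22 × 1080 = 23760 RPM.

23760 RPM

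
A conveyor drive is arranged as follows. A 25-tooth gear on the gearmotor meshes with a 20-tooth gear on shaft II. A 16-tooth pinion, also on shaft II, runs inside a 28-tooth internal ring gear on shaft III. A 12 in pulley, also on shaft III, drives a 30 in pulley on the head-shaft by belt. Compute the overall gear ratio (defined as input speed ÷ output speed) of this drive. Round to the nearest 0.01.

Each stage contributes driven/driver: gear mesh 20/25 = 0.8, internal gear 28/16 = 1.75, belt 30/12 = 2.5.
Overall: 0.8 × 1.75 × 2.5 = 3.5.

3.50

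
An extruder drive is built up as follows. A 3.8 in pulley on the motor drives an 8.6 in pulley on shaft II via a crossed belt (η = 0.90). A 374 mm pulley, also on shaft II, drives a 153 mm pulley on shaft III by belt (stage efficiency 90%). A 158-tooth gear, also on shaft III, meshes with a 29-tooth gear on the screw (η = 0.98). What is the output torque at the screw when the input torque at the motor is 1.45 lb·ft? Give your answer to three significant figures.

After the belt (8.6/3.8): 1.45 × 2.2632 × 0.90 = 2.9534 lb·ft
After the belt (153/374): 2.9534 × 0.40909 × 0.90 = 1.0874 lb·ft
After the gear mesh (29/158): 1.0874 × 0.18354 × 0.98 = 0.19559 lb·ft

0.196 lb·ft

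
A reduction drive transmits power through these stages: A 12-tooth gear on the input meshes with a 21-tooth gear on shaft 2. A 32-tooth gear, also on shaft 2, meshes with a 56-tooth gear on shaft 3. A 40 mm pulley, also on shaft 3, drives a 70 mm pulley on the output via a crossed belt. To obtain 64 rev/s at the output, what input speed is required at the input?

Overall ratio R = 1.75 × 1.75 × 1.75 = 5.3594.
Required input speed = output speed × R = 64 × 5.3594 = 343 rev/s.

343 rev/s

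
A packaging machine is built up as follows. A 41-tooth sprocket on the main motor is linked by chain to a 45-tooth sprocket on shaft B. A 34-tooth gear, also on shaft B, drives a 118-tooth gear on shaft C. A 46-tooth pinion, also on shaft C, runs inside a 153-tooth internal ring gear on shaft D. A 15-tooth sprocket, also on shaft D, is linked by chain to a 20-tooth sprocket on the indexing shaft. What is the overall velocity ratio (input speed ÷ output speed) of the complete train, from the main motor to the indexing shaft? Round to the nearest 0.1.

Each stage contributes driven/driver: chain 45/41 = 1.0976, gear mesh 118/34 = 3.4706, internal gear 153/46 = 3.3261, chain 20/15 = 1.3333.
Overall: 1.0976 × 3.4706 × 3.3261 × 1.3333 = 16.893.

16.9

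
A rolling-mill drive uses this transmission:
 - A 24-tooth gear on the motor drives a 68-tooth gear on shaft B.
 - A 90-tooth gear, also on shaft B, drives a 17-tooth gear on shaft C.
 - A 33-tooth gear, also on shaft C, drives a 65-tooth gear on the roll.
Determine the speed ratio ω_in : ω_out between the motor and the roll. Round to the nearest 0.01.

1.05

Each stage contributes driven/driver: gear mesh 68/24 = 2.8333, gear mesh 17/90 = 0.18889, gear mesh 65/33 = 1.9697.
Overall: 2.8333 × 0.18889 × 1.9697 = 1.0542.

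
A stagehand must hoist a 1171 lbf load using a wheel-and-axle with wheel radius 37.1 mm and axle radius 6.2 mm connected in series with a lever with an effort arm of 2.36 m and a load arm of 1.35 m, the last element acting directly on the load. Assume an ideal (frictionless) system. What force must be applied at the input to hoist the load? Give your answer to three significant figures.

Wheel-and-axle MA = R/r = 37.1/6.2 = 5.9839.
Lever MA = effort arm / load arm = 2.36/1.35 = 1.7481.
Combined ideal MA = 5.9839 × 1.7481 = 10.461.
Effort = load / MA = 1171 / 10.461 = 111.94 lbf.

112 lbf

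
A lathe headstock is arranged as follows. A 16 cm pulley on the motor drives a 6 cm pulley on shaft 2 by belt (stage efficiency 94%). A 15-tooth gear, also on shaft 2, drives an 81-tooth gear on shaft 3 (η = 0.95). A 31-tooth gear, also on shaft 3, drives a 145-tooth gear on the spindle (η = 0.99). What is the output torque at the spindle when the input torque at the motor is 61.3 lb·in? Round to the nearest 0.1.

Belt: ratio = 6/16 = 0.375; torque at shaft 2 = 61.3 × 0.375 × 0.94 = 21.608 lb·in.
Gear mesh: ratio = 81/15 = 5.4; torque at shaft 3 = 21.608 × 5.4 × 0.95 = 110.85 lb·in.
Gear mesh: ratio = 145/31 = 4.6774; torque at the spindle = 110.85 × 4.6774 × 0.99 = 513.31 lb·in.

513.3 lb·in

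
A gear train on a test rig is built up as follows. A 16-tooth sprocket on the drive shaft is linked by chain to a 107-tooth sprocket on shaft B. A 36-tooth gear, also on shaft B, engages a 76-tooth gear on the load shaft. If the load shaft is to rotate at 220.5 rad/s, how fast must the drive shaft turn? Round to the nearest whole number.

3113 rad/s

Overall ratio R = 6.6875 × 2.1111 = 14.118.
Required input speed = output speed × R = 220.5 × 14.118 = 3113 rad/s.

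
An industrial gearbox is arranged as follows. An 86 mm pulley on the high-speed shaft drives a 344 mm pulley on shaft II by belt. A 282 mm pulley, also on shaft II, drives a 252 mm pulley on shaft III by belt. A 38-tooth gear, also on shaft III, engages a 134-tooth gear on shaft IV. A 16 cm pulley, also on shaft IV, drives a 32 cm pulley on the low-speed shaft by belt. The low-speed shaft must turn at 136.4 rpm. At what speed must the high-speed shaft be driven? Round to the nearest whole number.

3439 rpm

Overall ratio R = 4 × 0.89362 × 3.5263 × 2 = 25.209.
Required input speed = output speed × R = 136.4 × 25.209 = 3438.6 rpm.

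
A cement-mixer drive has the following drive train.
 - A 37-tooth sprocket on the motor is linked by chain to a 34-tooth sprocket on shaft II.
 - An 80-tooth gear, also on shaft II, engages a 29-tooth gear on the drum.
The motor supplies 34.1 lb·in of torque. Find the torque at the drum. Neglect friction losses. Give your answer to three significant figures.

11.4 lb·in

After the chain (34/37): 34.1 × 0.91892 = 31.335 lb·in
After the gear mesh (29/80): 31.335 × 0.3625 = 11.359 lb·in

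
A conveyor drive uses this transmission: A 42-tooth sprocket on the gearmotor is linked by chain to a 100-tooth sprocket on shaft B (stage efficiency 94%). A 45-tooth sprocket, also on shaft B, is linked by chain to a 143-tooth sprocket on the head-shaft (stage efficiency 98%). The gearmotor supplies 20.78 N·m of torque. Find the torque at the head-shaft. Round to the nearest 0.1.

144.8 N·m

Chain: ratio = 100/42 = 2.381; torque at shaft B = 20.78 × 2.381 × 0.94 = 46.508 N·m.
Chain: ratio = 143/45 = 3.1778; torque at the head-shaft = 46.508 × 3.1778 × 0.98 = 144.84 N·m.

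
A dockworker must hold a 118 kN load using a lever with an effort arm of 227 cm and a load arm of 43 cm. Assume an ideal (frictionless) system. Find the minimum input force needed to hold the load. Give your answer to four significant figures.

22.35 kN

Lever MA = effort arm / load arm = 227/43 = 5.2791.
Effort = load / MA = 118 / 5.2791 = 22.352 kN.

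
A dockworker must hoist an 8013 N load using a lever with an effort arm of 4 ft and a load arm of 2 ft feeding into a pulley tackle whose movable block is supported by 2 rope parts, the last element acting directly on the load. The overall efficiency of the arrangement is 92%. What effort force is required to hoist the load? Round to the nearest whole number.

2177 N

Lever MA = effort arm / load arm = 4/2 = 2.
Block-and-tackle MA = number of supporting rope parts = 2.
Combined ideal MA = 2 × 2 = 4.
Actual MA = 4 × 0.92 = 3.68.
Effort = load / actual MA = 8013 / 3.68 = 2177.4 N.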